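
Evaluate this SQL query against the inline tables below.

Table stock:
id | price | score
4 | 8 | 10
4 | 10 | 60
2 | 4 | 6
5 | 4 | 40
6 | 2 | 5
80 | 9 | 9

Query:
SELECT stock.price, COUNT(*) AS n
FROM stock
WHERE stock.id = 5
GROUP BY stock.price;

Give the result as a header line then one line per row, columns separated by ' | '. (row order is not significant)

== RESULT ==
stock.price | n
4 | 1

Derivation:
After WHERE (1 rows):
stock.id | stock.price | stock.score
5 | 4 | 40
After GROUP BY (1 rows):
stock.price | n
4 | 1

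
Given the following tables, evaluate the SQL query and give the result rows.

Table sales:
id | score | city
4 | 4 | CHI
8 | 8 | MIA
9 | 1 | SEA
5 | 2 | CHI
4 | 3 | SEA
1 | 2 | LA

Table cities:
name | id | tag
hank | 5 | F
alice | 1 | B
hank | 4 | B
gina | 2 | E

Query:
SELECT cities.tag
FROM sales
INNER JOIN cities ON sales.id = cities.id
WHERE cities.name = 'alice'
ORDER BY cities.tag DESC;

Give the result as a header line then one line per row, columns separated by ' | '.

== RESULT ==
cities.tag
B

Derivation:
After JOIN cities (4 rows):
sales.id | sales.score | sales.city | cities.name | cities.id | cities.tag
4 | 4 | CHI | hank | 4 | B
5 | 2 | CHI | hank | 5 | F
4 | 3 | SEA | hank | 4 | B
1 | 2 | LA | alice | 1 | B
After WHERE (1 rows):
sales.id | sales.score | sales.city | cities.name | cities.id | cities.tag
1 | 2 | LA | alice | 1 | B
After SELECT (1 rows):
cities.tag
B
After ORDER BY (1 rows):
cities.tag
B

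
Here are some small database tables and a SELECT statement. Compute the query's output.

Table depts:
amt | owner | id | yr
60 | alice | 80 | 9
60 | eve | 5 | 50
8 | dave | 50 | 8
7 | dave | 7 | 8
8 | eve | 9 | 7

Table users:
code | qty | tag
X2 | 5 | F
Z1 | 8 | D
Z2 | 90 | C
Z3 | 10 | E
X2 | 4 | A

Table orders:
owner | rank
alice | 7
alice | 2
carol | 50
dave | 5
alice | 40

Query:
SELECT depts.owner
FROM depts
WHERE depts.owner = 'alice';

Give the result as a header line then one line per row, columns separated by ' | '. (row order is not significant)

== RESULT ==
depts.owner
alice

Derivation:
After WHERE (1 rows):
depts.amt | depts.owner | depts.id | depts.yr
60 | alice | 80 | 9
After SELECT (1 rows):
depts.owner
alice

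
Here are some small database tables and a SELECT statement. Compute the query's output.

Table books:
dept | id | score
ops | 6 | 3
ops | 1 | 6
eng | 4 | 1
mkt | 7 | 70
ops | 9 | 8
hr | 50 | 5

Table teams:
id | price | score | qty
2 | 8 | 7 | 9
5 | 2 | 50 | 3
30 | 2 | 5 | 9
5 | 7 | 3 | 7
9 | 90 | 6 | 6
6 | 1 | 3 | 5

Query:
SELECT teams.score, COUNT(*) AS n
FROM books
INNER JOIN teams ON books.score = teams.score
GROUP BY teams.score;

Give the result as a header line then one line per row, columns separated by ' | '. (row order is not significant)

== RESULT ==
teams.score | n
3 | 2
6 | 1
5 | 1

Derivation:
After JOIN teams (4 rows):
books.dept | books.id | books.score | teams.id | teams.price | teams.score | teams.qty
ops | 6 | 3 | 5 | 7 | 3 | 7
ops | 6 | 3 | 6 | 1 | 3 | 5
ops | 1 | 6 | 9 | 90 | 6 | 6
hr | 50 | 5 | 30 | 2 | 5 | 9
After GROUP BY (3 rows):
teams.score | n
3 | 2
6 | 1
5 | 1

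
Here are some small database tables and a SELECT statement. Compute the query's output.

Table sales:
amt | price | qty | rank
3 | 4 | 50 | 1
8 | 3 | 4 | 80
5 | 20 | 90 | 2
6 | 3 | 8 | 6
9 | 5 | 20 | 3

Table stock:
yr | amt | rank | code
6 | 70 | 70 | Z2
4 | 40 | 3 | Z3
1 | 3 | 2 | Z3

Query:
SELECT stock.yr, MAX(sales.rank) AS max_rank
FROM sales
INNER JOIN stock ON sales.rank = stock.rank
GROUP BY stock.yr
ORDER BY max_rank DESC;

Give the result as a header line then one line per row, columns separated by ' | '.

After JOIN stock (2 rows):
sales.amt | sales.price | sales.qty | sales.rank | stock.yr | stock.amt | stock.rank | stock.code
5 | 20 | 90 | 2 | 1 | 3 | 2 | Z3
9 | 5 | 20 | 3 | 4 | 40 | 3 | Z3
After GROUP BY (2 rows):
stock.yr | max_rank
1 | 2
4 | 3
After ORDER BY (2 rows):
stock.yr | max_rank
4 | 3
1 | 2

== RESULT ==
stock.yr | max_rank
4 | 3
1 | 2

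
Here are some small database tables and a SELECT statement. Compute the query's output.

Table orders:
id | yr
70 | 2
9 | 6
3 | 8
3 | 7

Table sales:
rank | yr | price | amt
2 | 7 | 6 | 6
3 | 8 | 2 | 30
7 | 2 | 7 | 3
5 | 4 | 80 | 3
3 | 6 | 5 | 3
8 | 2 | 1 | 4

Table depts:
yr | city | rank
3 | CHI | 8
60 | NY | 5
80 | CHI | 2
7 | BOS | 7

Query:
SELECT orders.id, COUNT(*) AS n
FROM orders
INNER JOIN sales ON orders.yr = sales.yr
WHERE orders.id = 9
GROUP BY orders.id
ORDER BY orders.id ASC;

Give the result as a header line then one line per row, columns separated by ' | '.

== RESULT ==
orders.id | n
9 | 1

Derivation:
After JOIN sales (5 rows):
orders.id | orders.yr | sales.rank | sales.yr | sales.price | sales.amt
70 | 2 | 7 | 2 | 7 | 3
70 | 2 | 8 | 2 | 1 | 4
9 | 6 | 3 | 6 | 5 | 3
3 | 8 | 3 | 8 | 2 | 30
3 | 7 | 2 | 7 | 6 | 6
After WHERE (1 rows):
orders.id | orders.yr | sales.rank | sales.yr | sales.price | sales.amt
9 | 6 | 3 | 6 | 5 | 3
After GROUP BY (1 rows):
orders.id | n
9 | 1
After ORDER BY (1 rows):
orders.id | n
9 | 1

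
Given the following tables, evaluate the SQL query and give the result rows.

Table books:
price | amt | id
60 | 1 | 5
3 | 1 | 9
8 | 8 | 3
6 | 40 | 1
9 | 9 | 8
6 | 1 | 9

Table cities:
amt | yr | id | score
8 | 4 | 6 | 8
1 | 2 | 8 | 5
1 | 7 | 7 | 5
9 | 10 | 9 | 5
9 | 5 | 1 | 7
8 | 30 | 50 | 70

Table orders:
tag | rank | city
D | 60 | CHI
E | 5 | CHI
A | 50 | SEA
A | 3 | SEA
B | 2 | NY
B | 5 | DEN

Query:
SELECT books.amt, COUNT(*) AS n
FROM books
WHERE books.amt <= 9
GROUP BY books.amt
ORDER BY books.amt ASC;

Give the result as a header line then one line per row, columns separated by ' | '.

After WHERE (5 rows):
books.price | books.amt | books.id
60 | 1 | 5
3 | 1 | 9
8 | 8 | 3
9 | 9 | 8
6 | 1 | 9
After GROUP BY (3 rows):
books.amt | n
1 | 3
8 | 1
9 | 1
After ORDER BY (3 rows):
books.amt | n
1 | 3
8 | 1
9 | 1

== RESULT ==
books.amt | n
1 | 3
8 | 1
9 | 1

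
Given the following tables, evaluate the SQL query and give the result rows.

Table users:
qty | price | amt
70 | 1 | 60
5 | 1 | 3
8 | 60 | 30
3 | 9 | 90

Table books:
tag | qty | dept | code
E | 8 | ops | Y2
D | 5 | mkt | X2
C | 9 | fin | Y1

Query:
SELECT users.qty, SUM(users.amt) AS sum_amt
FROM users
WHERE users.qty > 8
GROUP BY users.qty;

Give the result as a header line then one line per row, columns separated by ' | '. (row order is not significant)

After WHERE (1 rows):
users.qty | users.price | users.amt
70 | 1 | 60
After GROUP BY (1 rows):
users.qty | sum_amt
70 | 60

== RESULT ==
users.qty | sum_amt
70 | 60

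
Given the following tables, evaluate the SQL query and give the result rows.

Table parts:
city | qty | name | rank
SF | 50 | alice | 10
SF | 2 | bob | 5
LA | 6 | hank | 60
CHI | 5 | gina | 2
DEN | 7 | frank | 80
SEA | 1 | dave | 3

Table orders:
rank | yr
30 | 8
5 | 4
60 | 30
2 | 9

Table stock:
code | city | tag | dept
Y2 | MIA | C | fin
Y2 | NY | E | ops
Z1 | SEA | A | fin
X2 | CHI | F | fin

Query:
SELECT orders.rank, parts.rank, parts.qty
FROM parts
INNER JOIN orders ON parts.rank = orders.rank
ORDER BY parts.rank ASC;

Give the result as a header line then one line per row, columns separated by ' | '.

After JOIN orders (3 rows):
parts.city | parts.qty | parts.name | parts.rank | orders.rank | orders.yr
SF | 2 | bob | 5 | 5 | 4
LA | 6 | hank | 60 | 60 | 30
CHI | 5 | gina | 2 | 2 | 9
After SELECT (3 rows):
orders.rank | parts.rank | parts.qty
5 | 5 | 2
60 | 60 | 6
2 | 2 | 5
After ORDER BY (3 rows):
orders.rank | parts.rank | parts.qty
2 | 2 | 5
5 | 5 | 2
60 | 60 | 6

== RESULT ==
orders.rank | parts.rank | parts.qty
2 | 2 | 5
5 | 5 | 2
60 | 60 | 6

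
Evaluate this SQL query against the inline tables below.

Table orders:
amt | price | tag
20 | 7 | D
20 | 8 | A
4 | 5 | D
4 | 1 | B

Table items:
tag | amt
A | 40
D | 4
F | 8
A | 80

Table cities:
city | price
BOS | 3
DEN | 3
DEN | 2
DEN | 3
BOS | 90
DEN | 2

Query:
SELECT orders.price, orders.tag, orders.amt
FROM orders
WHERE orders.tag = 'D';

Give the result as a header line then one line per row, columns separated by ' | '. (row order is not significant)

After WHERE (2 rows):
orders.amt | orders.price | orders.tag
20 | 7 | D
4 | 5 | D
After SELECT (2 rows):
orders.price | orders.tag | orders.amt
7 | D | 20
5 | D | 4

== RESULT ==
orders.price | orders.tag | orders.amt
7 | D | 20
5 | D | 4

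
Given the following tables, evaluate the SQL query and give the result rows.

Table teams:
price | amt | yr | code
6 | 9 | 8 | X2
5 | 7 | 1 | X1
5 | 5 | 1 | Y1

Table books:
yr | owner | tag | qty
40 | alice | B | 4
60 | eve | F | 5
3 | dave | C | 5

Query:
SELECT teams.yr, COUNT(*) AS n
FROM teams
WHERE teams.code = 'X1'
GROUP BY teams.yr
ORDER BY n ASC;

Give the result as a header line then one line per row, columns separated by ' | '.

After WHERE (1 rows):
teams.price | teams.amt | teams.yr | teams.code
5 | 7 | 1 | X1
After GROUP BY (1 rows):
teams.yr | n
1 | 1
After ORDER BY (1 rows):
teams.yr | n
1 | 1

== RESULT ==
teams.yr | n
1 | 1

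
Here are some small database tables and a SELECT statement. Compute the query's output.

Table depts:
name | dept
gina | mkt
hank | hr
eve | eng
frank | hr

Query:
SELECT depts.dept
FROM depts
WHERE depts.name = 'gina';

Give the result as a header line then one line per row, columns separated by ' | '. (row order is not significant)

== RESULT ==
depts.dept
mkt

Derivation:
After WHERE (1 rows):
depts.name | depts.dept
gina | mkt
After SELECT (1 rows):
depts.dept
mkt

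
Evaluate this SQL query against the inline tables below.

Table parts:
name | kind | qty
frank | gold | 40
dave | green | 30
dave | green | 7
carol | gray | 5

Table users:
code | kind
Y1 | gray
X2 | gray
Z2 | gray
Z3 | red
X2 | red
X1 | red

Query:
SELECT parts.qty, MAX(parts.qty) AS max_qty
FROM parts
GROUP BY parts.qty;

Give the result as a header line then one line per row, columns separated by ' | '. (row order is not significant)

After GROUP BY (4 rows):
parts.qty | max_qty
40 | 40
30 | 30
7 | 7
5 | 5

== RESULT ==
parts.qty | max_qty
40 | 40
30 | 30
7 | 7
5 | 5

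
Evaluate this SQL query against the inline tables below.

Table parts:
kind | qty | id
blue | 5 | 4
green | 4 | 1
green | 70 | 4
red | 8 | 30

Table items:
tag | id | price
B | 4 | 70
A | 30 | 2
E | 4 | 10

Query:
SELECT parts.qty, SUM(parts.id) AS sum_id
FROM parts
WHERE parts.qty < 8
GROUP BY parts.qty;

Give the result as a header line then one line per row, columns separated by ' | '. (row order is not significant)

After WHERE (2 rows):
parts.kind | parts.qty | parts.id
blue | 5 | 4
green | 4 | 1
After GROUP BY (2 rows):
parts.qty | sum_id
5 | 4
4 | 1

== RESULT ==
parts.qty | sum_id
5 | 4
4 | 1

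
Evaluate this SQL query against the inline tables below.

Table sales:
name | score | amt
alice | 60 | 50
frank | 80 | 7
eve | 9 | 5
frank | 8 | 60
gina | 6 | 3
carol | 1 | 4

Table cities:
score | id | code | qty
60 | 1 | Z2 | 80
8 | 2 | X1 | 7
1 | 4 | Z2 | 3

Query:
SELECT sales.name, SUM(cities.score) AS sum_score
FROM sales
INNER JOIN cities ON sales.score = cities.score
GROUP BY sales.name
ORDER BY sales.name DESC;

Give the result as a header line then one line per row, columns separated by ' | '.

After JOIN cities (3 rows):
sales.name | sales.score | sales.amt | cities.score | cities.id | cities.code | cities.qty
alice | 60 | 50 | 60 | 1 | Z2 | 80
frank | 8 | 60 | 8 | 2 | X1 | 7
carol | 1 | 4 | 1 | 4 | Z2 | 3
After GROUP BY (3 rows):
sales.name | sum_score
alice | 60
frank | 8
carol | 1
After ORDER BY (3 rows):
sales.name | sum_score
frank | 8
carol | 1
alice | 60

== RESULT ==
sales.name | sum_score
frank | 8
carol | 1
alice | 60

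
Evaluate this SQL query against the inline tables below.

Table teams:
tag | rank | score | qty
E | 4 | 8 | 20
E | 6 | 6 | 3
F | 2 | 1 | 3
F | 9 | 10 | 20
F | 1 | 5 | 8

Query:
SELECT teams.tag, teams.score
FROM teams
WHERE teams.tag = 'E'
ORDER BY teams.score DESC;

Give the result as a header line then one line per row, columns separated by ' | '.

After WHERE (2 rows):
teams.tag | teams.rank | teams.score | teams.qty
E | 4 | 8 | 20
E | 6 | 6 | 3
After SELECT (2 rows):
teams.tag | teams.score
E | 8
E | 6
After ORDER BY (2 rows):
teams.tag | teams.score
E | 8
E | 6

== RESULT ==
teams.tag | teams.score
E | 8
E | 6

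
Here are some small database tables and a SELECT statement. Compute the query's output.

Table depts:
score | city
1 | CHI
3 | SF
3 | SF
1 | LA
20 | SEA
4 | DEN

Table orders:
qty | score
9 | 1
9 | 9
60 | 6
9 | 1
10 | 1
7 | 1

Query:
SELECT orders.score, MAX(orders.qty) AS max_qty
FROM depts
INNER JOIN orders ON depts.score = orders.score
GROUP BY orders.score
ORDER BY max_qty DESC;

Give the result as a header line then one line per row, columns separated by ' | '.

== RESULT ==
orders.score | max_qty
1 | 10

Derivation:
After JOIN orders (8 rows):
depts.score | depts.city | orders.qty | orders.score
1 | CHI | 9 | 1
1 | CHI | 9 | 1
1 | CHI | 10 | 1
1 | CHI | 7 | 1
1 | LA | 9 | 1
1 | LA | 9 | 1
1 | LA | 10 | 1
1 | LA | 7 | 1
After GROUP BY (1 rows):
orders.score | max_qty
1 | 10
After ORDER BY (1 rows):
orders.score | max_qty
1 | 10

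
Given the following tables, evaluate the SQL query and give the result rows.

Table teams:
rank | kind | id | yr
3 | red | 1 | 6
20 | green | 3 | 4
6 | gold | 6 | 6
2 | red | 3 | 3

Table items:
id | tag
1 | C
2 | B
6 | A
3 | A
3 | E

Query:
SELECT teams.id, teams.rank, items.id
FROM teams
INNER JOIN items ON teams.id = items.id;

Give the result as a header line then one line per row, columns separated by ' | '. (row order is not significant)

== RESULT ==
teams.id | teams.rank | items.id
1 | 3 | 1
3 | 20 | 3
3 | 20 | 3
6 | 6 | 6
3 | 2 | 3
3 | 2 | 3

Derivation:
After JOIN items (6 rows):
teams.rank | teams.kind | teams.id | teams.yr | items.id | items.tag
3 | red | 1 | 6 | 1 | C
20 | green | 3 | 4 | 3 | A
20 | green | 3 | 4 | 3 | E
6 | gold | 6 | 6 | 6 | A
2 | red | 3 | 3 | 3 | A
2 | red | 3 | 3 | 3 | E
After SELECT (6 rows):
teams.id | teams.rank | items.id
1 | 3 | 1
3 | 20 | 3
3 | 20 | 3
6 | 6 | 6
3 | 2 | 3
3 | 2 | 3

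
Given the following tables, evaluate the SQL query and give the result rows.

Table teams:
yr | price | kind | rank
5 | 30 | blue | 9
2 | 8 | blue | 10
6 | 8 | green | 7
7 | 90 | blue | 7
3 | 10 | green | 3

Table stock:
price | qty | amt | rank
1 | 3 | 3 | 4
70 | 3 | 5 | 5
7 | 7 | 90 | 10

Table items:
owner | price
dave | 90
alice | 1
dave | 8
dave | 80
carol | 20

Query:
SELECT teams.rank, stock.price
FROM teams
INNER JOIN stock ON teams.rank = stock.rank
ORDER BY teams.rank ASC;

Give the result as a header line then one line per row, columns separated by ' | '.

After JOIN stock (1 rows):
teams.yr | teams.price | teams.kind | teams.rank | stock.price | stock.qty | stock.amt | stock.rank
2 | 8 | blue | 10 | 7 | 7 | 90 | 10
After SELECT (1 rows):
teams.rank | stock.price
10 | 7
After ORDER BY (1 rows):
teams.rank | stock.price
10 | 7

== RESULT ==
teams.rank | stock.price
10 | 7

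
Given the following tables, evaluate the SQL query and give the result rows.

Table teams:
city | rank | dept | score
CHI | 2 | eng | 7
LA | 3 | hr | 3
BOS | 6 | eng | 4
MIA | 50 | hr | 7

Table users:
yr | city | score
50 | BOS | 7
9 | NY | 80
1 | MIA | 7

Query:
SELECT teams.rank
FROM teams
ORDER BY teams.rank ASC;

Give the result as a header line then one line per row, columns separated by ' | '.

== RESULT ==
teams.rank
2
3
6
50

Derivation:
After SELECT (4 rows):
teams.rank
2
3
6
50
After ORDER BY (4 rows):
teams.rank
2
3
6
50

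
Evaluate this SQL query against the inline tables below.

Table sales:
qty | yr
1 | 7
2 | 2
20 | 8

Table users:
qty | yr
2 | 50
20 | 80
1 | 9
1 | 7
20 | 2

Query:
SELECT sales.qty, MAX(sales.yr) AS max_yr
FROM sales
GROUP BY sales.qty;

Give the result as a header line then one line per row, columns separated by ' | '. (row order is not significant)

After GROUP BY (3 rows):
sales.qty | max_yr
1 | 7
2 | 2
20 | 8

== RESULT ==
sales.qty | max_yr
1 | 7
2 | 2
20 | 8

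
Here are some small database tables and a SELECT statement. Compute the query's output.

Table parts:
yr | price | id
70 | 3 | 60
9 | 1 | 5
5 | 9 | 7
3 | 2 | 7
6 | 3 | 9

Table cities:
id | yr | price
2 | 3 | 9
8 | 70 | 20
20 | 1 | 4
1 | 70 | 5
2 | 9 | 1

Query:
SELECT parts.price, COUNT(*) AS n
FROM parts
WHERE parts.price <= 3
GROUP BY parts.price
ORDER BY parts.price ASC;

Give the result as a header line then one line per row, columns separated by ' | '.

After WHERE (4 rows):
parts.yr | parts.price | parts.id
70 | 3 | 60
9 | 1 | 5
3 | 2 | 7
6 | 3 | 9
After GROUP BY (3 rows):
parts.price | n
3 | 2
1 | 1
2 | 1
After ORDER BY (3 rows):
parts.price | n
1 | 1
2 | 1
3 | 2

== RESULT ==
parts.price | n
1 | 1
2 | 1
3 | 2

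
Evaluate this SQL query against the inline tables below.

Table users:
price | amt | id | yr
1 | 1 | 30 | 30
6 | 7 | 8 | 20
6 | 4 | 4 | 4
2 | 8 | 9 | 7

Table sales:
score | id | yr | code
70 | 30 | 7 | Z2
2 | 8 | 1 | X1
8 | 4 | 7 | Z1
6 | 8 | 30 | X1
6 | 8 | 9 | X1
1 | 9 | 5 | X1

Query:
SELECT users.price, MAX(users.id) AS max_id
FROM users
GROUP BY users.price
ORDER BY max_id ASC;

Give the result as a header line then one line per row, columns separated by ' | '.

== RESULT ==
users.price | max_id
6 | 8
2 | 9
1 | 30

Derivation:
After GROUP BY (3 rows):
users.price | max_id
1 | 30
6 | 8
2 | 9
After ORDER BY (3 rows):
users.price | max_id
6 | 8
2 | 9
1 | 30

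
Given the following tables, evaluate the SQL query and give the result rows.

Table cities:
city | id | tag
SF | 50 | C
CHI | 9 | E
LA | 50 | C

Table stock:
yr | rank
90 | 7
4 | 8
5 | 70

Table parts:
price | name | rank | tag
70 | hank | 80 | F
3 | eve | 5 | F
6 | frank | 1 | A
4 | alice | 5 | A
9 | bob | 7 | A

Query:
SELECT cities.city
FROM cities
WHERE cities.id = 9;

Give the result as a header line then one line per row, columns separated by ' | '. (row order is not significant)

After WHERE (1 rows):
cities.city | cities.id | cities.tag
CHI | 9 | E
After SELECT (1 rows):
cities.city
CHI

== RESULT ==
cities.city
CHI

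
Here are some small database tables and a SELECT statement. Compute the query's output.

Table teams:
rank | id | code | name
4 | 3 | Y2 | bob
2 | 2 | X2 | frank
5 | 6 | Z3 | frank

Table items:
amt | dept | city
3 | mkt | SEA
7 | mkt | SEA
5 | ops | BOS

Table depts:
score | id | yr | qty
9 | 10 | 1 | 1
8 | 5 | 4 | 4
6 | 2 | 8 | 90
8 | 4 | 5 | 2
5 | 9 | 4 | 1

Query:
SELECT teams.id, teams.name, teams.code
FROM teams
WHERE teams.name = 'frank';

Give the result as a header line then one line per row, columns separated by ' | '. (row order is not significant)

== RESULT ==
teams.id | teams.name | teams.code
2 | frank | X2
6 | frank | Z3

Derivation:
After WHERE (2 rows):
teams.rank | teams.id | teams.code | teams.name
2 | 2 | X2 | frank
5 | 6 | Z3 | frank
After SELECT (2 rows):
teams.id | teams.name | teams.code
2 | frank | X2
6 | frank | Z3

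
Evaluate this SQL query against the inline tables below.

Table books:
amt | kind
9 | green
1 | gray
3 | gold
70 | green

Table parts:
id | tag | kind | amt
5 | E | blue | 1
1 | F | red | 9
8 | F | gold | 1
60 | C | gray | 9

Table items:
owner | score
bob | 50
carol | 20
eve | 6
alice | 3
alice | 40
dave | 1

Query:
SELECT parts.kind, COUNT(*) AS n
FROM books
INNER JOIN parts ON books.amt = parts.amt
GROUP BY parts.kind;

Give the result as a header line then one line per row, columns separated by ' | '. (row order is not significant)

== RESULT ==
parts.kind | n
red | 1
gray | 1
blue | 1
gold | 1

Derivation:
After JOIN parts (4 rows):
books.amt | books.kind | parts.id | parts.tag | parts.kind | parts.amt
9 | green | 1 | F | red | 9
9 | green | 60 | C | gray | 9
1 | gray | 5 | E | blue | 1
1 | gray | 8 | F | gold | 1
After GROUP BY (4 rows):
parts.kind | n
red | 1
gray | 1
blue | 1
gold | 1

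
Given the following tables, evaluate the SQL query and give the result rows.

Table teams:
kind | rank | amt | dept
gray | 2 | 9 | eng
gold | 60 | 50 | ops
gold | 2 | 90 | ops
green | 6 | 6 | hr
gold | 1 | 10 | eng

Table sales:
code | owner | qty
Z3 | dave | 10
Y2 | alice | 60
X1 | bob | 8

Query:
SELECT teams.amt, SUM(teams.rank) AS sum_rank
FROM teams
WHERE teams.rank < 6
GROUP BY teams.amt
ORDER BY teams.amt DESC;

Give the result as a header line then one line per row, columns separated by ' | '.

After WHERE (3 rows):
teams.kind | teams.rank | teams.amt | teams.dept
gray | 2 | 9 | eng
gold | 2 | 90 | ops
gold | 1 | 10 | eng
After GROUP BY (3 rows):
teams.amt | sum_rank
9 | 2
90 | 2
10 | 1
After ORDER BY (3 rows):
teams.amt | sum_rank
90 | 2
10 | 1
9 | 2

== RESULT ==
teams.amt | sum_rank
90 | 2
10 | 1
9 | 2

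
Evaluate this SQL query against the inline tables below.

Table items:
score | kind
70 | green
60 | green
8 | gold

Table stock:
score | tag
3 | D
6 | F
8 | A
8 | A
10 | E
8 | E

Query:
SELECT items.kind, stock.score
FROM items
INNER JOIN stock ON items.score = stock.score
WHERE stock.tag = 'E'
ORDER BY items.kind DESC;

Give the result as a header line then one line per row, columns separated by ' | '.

== RESULT ==
items.kind | stock.score
gold | 8

Derivation:
After JOIN stock (3 rows):
items.score | items.kind | stock.score | stock.tag
8 | gold | 8 | A
8 | gold | 8 | A
8 | gold | 8 | E
After WHERE (1 rows):
items.score | items.kind | stock.score | stock.tag
8 | gold | 8 | E
After SELECT (1 rows):
items.kind | stock.score
gold | 8
After ORDER BY (1 rows):
items.kind | stock.score
gold | 8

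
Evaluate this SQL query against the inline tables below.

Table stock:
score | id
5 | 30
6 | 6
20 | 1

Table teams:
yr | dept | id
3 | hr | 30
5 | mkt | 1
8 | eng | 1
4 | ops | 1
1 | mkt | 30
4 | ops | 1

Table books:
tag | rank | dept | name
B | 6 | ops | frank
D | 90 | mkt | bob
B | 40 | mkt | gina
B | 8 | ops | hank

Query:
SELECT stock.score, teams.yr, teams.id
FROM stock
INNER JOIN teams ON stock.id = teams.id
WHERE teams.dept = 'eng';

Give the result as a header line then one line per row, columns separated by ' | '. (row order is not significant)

== RESULT ==
stock.score | teams.yr | teams.id
20 | 8 | 1

Derivation:
After JOIN teams (6 rows):
stock.score | stock.id | teams.yr | teams.dept | teams.id
5 | 30 | 3 | hr | 30
5 | 30 | 1 | mkt | 30
20 | 1 | 5 | mkt | 1
20 | 1 | 8 | eng | 1
20 | 1 | 4 | ops | 1
20 | 1 | 4 | ops | 1
After WHERE (1 rows):
stock.score | stock.id | teams.yr | teams.dept | teams.id
20 | 1 | 8 | eng | 1
After SELECT (1 rows):
stock.score | teams.yr | teams.id
20 | 8 | 1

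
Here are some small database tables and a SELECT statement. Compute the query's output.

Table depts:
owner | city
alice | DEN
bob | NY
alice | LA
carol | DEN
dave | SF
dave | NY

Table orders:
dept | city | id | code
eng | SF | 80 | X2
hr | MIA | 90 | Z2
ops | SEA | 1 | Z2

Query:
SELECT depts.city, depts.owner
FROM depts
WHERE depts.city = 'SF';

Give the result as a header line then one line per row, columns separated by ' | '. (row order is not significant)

After WHERE (1 rows):
depts.owner | depts.city
dave | SF
After SELECT (1 rows):
depts.city | depts.owner
SF | dave

== RESULT ==
depts.city | depts.owner
SF | dave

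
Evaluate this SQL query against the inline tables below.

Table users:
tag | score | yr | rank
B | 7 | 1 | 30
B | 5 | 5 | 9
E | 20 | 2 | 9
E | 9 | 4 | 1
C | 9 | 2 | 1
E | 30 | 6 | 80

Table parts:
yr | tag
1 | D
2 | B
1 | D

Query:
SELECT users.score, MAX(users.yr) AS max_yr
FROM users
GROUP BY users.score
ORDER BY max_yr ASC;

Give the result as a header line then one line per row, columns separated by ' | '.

After GROUP BY (5 rows):
users.score | max_yr
7 | 1
5 | 5
20 | 2
9 | 4
30 | 6
After ORDER BY (5 rows):
users.score | max_yr
7 | 1
20 | 2
9 | 4
5 | 5
30 | 6

== RESULT ==
users.score | max_yr
7 | 1
20 | 2
9 | 4
5 | 5
30 | 6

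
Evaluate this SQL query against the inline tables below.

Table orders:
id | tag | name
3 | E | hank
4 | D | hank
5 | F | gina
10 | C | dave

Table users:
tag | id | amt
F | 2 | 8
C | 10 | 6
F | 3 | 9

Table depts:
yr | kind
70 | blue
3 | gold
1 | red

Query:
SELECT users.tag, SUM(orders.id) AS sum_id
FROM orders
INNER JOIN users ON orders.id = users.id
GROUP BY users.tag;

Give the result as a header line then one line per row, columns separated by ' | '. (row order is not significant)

== RESULT ==
users.tag | sum_id
F | 3
C | 10

Derivation:
After JOIN users (2 rows):
orders.id | orders.tag | orders.name | users.tag | users.id | users.amt
3 | E | hank | F | 3 | 9
10 | C | dave | C | 10 | 6
After GROUP BY (2 rows):
users.tag | sum_id
F | 3
C | 10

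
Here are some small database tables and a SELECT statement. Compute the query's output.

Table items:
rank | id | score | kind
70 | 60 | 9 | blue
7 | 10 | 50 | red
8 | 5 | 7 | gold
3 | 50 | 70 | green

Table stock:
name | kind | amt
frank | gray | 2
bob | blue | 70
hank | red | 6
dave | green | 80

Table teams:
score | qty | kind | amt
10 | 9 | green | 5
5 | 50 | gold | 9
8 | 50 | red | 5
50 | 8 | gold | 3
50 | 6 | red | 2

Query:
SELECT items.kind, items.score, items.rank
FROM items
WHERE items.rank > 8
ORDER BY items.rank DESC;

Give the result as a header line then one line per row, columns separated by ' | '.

After WHERE (1 rows):
items.rank | items.id | items.score | items.kind
70 | 60 | 9 | blue
After SELECT (1 rows):
items.kind | items.score | items.rank
blue | 9 | 70
After ORDER BY (1 rows):
items.kind | items.score | items.rank
blue | 9 | 70

== RESULT ==
items.kind | items.score | items.rank
blue | 9 | 70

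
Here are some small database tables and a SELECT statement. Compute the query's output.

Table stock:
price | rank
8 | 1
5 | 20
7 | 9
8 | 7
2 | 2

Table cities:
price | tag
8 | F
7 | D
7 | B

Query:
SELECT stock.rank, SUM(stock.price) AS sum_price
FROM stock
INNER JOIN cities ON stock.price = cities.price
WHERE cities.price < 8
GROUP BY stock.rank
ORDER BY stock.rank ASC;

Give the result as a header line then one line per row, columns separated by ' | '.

== RESULT ==
stock.rank | sum_price
9 | 14

Derivation:
After JOIN cities (4 rows):
stock.price | stock.rank | cities.price | cities.tag
8 | 1 | 8 | F
7 | 9 | 7 | D
7 | 9 | 7 | B
8 | 7 | 8 | F
After WHERE (2 rows):
stock.price | stock.rank | cities.price | cities.tag
7 | 9 | 7 | D
7 | 9 | 7 | B
After GROUP BY (1 rows):
stock.rank | sum_price
9 | 14
After ORDER BY (1 rows):
stock.rank | sum_price
9 | 14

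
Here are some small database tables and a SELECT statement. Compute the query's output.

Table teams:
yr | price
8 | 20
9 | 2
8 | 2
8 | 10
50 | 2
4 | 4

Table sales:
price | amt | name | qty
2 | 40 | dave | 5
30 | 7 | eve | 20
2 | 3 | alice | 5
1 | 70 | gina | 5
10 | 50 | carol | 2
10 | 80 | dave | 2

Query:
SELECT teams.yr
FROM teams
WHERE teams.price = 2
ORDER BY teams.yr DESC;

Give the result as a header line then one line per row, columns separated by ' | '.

== RESULT ==
teams.yr
50
9
8

Derivation:
After WHERE (3 rows):
teams.yr | teams.price
9 | 2
8 | 2
50 | 2
After SELECT (3 rows):
teams.yr
9
8
50
After ORDER BY (3 rows):
teams.yr
50
9
8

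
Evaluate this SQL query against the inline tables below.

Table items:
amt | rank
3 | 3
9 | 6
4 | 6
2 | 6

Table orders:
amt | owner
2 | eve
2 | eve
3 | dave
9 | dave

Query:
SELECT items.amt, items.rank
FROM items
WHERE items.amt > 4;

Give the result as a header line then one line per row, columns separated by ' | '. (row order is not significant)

After WHERE (1 rows):
items.amt | items.rank
9 | 6
After SELECT (1 rows):
items.amt | items.rank
9 | 6

== RESULT ==
items.amt | items.rank
9 | 6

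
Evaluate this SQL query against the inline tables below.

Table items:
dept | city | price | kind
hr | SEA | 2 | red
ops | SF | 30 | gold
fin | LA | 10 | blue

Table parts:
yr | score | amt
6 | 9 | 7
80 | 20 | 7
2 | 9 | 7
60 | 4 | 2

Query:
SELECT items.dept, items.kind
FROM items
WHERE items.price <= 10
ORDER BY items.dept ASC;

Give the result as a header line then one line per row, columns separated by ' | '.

After WHERE (2 rows):
items.dept | items.city | items.price | items.kind
hr | SEA | 2 | red
fin | LA | 10 | blue
After SELECT (2 rows):
items.dept | items.kind
hr | red
fin | blue
After ORDER BY (2 rows):
items.dept | items.kind
fin | blue
hr | red

== RESULT ==
items.dept | items.kind
fin | blue
hr | red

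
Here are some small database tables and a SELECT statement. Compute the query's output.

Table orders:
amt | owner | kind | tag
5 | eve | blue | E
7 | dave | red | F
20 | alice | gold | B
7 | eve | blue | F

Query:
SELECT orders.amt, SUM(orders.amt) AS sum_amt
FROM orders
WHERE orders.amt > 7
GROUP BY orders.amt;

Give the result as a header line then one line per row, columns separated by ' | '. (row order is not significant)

After WHERE (1 rows):
orders.amt | orders.owner | orders.kind | orders.tag
20 | alice | gold | B
After GROUP BY (1 rows):
orders.amt | sum_amt
20 | 20

== RESULT ==
orders.amt | sum_amt
20 | 20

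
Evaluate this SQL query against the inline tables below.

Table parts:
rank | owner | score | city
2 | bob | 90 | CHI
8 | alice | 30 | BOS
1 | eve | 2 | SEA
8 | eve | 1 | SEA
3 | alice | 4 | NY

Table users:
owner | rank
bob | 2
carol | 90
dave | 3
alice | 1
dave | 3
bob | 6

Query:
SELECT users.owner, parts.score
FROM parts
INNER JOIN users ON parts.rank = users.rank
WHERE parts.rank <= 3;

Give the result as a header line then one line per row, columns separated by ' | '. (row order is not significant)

== RESULT ==
users.owner | parts.score
bob | 90
alice | 2
dave | 4
dave | 4

Derivation:
After JOIN users (4 rows):
parts.rank | parts.owner | parts.score | parts.city | users.owner | users.rank
2 | bob | 90 | CHI | bob | 2
1 | eve | 2 | SEA | alice | 1
3 | alice | 4 | NY | dave | 3
3 | alice | 4 | NY | dave | 3
After WHERE (4 rows):
parts.rank | parts.owner | parts.score | parts.city | users.owner | users.rank
2 | bob | 90 | CHI | bob | 2
1 | eve | 2 | SEA | alice | 1
3 | alice | 4 | NY | dave | 3
3 | alice | 4 | NY | dave | 3
After SELECT (4 rows):
users.owner | parts.score
bob | 90
alice | 2
dave | 4
dave | 4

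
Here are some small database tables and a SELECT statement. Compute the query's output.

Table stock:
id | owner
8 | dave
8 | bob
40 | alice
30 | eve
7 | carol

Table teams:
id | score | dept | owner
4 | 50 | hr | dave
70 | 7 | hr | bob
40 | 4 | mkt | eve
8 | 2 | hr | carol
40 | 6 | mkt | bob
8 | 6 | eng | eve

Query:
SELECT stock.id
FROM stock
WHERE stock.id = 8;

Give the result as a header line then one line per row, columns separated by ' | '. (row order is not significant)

== RESULT ==
stock.id
8
8

Derivation:
After WHERE (2 rows):
stock.id | stock.owner
8 | dave
8 | bob
After SELECT (2 rows):
stock.id
8
8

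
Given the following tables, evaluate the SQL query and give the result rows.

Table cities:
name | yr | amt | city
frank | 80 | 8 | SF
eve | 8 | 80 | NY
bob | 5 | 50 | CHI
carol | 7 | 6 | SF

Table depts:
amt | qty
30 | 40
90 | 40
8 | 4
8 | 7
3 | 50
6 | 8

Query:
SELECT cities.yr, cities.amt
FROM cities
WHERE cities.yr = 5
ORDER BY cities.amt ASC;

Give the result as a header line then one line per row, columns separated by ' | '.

== RESULT ==
cities.yr | cities.amt
5 | 50

Derivation:
After WHERE (1 rows):
cities.name | cities.yr | cities.amt | cities.city
bob | 5 | 50 | CHI
After SELECT (1 rows):
cities.yr | cities.amt
5 | 50
After ORDER BY (1 rows):
cities.yr | cities.amt
5 | 50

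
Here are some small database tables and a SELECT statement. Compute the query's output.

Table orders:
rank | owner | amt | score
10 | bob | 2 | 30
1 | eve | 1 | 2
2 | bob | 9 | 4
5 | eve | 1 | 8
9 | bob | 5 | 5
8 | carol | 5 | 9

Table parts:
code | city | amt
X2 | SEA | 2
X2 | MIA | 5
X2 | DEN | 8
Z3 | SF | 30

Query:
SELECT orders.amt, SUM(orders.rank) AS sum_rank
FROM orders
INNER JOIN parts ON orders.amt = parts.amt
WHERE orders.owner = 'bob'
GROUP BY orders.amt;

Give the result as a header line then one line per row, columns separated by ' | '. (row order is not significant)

After JOIN parts (3 rows):
orders.rank | orders.owner | orders.amt | orders.score | parts.code | parts.city | parts.amt
10 | bob | 2 | 30 | X2 | SEA | 2
9 | bob | 5 | 5 | X2 | MIA | 5
8 | carol | 5 | 9 | X2 | MIA | 5
After WHERE (2 rows):
orders.rank | orders.owner | orders.amt | orders.score | parts.code | parts.city | parts.amt
10 | bob | 2 | 30 | X2 | SEA | 2
9 | bob | 5 | 5 | X2 | MIA | 5
After GROUP BY (2 rows):
orders.amt | sum_rank
2 | 10
5 | 9

== RESULT ==
orders.amt | sum_rank
2 | 10
5 | 9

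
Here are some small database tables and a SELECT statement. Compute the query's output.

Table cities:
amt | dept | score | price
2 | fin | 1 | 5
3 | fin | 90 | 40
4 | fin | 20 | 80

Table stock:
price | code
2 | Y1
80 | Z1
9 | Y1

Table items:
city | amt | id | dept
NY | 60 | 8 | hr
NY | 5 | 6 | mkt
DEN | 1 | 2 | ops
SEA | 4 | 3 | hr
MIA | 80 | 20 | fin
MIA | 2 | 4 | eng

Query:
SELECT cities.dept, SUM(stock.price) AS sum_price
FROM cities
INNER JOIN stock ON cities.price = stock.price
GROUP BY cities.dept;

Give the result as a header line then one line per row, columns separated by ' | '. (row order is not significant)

After JOIN stock (1 rows):
cities.amt | cities.dept | cities.score | cities.price | stock.price | stock.code
4 | fin | 20 | 80 | 80 | Z1
After GROUP BY (1 rows):
cities.dept | sum_price
fin | 80

== RESULT ==
cities.dept | sum_price
fin | 80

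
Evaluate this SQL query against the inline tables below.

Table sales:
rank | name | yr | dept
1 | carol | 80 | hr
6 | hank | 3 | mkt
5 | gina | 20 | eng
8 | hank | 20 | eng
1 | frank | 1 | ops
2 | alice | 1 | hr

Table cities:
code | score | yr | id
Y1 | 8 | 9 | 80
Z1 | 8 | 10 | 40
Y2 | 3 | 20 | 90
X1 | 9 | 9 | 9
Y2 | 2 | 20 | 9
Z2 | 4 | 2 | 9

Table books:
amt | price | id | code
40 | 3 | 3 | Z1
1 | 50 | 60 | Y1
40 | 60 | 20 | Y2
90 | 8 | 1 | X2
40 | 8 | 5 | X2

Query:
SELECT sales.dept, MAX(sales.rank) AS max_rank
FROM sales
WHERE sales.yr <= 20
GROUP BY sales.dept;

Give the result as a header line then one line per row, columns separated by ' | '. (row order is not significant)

After WHERE (5 rows):
sales.rank | sales.name | sales.yr | sales.dept
6 | hank | 3 | mkt
5 | gina | 20 | eng
8 | hank | 20 | eng
1 | frank | 1 | ops
2 | alice | 1 | hr
After GROUP BY (4 rows):
sales.dept | max_rank
mkt | 6
eng | 8
ops | 1
hr | 2

== RESULT ==
sales.dept | max_rank
mkt | 6
eng | 8
ops | 1
hr | 2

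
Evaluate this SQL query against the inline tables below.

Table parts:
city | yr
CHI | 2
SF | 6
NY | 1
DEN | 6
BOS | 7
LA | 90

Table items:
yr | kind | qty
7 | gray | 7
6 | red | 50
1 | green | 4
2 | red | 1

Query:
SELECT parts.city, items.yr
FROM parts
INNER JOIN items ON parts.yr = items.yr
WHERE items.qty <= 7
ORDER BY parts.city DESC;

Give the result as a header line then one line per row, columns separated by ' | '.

After JOIN items (5 rows):
parts.city | parts.yr | items.yr | items.kind | items.qty
CHI | 2 | 2 | red | 1
SF | 6 | 6 | red | 50
NY | 1 | 1 | green | 4
DEN | 6 | 6 | red | 50
BOS | 7 | 7 | gray | 7
After WHERE (3 rows):
parts.city | parts.yr | items.yr | items.kind | items.qty
CHI | 2 | 2 | red | 1
NY | 1 | 1 | green | 4
BOS | 7 | 7 | gray | 7
After SELECT (3 rows):
parts.city | items.yr
CHI | 2
NY | 1
BOS | 7
After ORDER BY (3 rows):
parts.city | items.yr
NY | 1
CHI | 2
BOS | 7

== RESULT ==
parts.city | items.yr
NY | 1
CHI | 2
BOS | 7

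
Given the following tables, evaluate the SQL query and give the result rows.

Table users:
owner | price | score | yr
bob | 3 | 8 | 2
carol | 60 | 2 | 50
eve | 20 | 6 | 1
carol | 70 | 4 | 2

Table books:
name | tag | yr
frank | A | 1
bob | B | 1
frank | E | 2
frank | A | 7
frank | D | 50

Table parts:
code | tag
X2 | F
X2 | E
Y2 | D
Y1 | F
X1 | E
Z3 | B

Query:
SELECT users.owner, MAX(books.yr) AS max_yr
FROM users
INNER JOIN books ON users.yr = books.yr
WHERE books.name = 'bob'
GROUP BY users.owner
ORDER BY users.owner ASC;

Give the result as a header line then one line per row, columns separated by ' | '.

After JOIN books (5 rows):
users.owner | users.price | users.score | users.yr | books.name | books.tag | books.yr
bob | 3 | 8 | 2 | frank | E | 2
carol | 60 | 2 | 50 | frank | D | 50
eve | 20 | 6 | 1 | frank | A | 1
eve | 20 | 6 | 1 | bob | B | 1
carol | 70 | 4 | 2 | frank | E | 2
After WHERE (1 rows):
users.owner | users.price | users.score | users.yr | books.name | books.tag | books.yr
eve | 20 | 6 | 1 | bob | B | 1
After GROUP BY (1 rows):
users.owner | max_yr
eve | 1
After ORDER BY (1 rows):
users.owner | max_yr
eve | 1

== RESULT ==
users.owner | max_yr
eve | 1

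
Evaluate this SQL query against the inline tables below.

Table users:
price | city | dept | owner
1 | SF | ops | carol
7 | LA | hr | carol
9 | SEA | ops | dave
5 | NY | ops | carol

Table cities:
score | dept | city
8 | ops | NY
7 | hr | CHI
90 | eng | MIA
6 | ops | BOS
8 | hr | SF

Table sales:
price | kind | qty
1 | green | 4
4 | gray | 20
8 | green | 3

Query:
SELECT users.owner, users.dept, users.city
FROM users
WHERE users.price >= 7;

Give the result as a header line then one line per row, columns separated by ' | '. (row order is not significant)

== RESULT ==
users.owner | users.dept | users.city
carol | hr | LA
dave | ops | SEA

Derivation:
After WHERE (2 rows):
users.price | users.city | users.dept | users.owner
7 | LA | hr | carol
9 | SEA | ops | dave
After SELECT (2 rows):
users.owner | users.dept | users.city
carol | hr | LA
dave | ops | SEA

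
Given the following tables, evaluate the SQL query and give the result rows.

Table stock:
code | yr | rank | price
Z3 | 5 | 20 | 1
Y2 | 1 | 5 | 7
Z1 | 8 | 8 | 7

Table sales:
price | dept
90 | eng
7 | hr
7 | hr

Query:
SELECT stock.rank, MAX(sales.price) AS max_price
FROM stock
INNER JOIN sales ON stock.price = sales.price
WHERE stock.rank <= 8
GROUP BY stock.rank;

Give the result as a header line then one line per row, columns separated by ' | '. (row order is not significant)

After JOIN sales (4 rows):
stock.code | stock.yr | stock.rank | stock.price | sales.price | sales.dept
Y2 | 1 | 5 | 7 | 7 | hr
Y2 | 1 | 5 | 7 | 7 | hr
Z1 | 8 | 8 | 7 | 7 | hr
Z1 | 8 | 8 | 7 | 7 | hr
After WHERE (4 rows):
stock.code | stock.yr | stock.rank | stock.price | sales.price | sales.dept
Y2 | 1 | 5 | 7 | 7 | hr
Y2 | 1 | 5 | 7 | 7 | hr
Z1 | 8 | 8 | 7 | 7 | hr
Z1 | 8 | 8 | 7 | 7 | hr
After GROUP BY (2 rows):
stock.rank | max_price
5 | 7
8 | 7

== RESULT ==
stock.rank | max_price
5 | 7
8 | 7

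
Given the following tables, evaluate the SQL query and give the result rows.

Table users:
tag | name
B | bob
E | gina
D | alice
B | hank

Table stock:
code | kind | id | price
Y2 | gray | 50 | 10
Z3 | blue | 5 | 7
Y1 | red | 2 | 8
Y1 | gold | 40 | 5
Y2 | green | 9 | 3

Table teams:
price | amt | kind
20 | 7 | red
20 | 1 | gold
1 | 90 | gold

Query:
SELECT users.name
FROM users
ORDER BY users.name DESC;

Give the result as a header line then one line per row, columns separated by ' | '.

== RESULT ==
users.name
hank
gina
bob
alice

Derivation:
After SELECT (4 rows):
users.name
bob
gina
alice
hank
After ORDER BY (4 rows):
users.name
hank
gina
bob
alice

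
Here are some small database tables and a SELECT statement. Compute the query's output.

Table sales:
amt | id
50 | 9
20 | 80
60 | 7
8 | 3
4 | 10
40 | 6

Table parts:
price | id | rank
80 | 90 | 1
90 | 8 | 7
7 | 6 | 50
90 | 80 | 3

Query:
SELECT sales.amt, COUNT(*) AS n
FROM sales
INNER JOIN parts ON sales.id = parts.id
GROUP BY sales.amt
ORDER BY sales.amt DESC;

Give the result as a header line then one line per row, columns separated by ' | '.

== RESULT ==
sales.amt | n
40 | 1
20 | 1

Derivation:
After JOIN parts (2 rows):
sales.amt | sales.id | parts.price | parts.id | parts.rank
20 | 80 | 90 | 80 | 3
40 | 6 | 7 | 6 | 50
After GROUP BY (2 rows):
sales.amt | n
20 | 1
40 | 1
After ORDER BY (2 rows):
sales.amt | n
40 | 1
20 | 1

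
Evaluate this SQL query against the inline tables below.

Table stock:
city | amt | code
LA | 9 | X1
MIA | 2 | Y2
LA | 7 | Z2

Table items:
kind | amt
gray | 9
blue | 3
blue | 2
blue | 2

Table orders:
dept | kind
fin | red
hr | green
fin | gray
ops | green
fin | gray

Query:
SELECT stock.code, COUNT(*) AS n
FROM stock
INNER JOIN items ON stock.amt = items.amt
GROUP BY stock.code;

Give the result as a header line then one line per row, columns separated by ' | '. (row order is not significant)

== RESULT ==
stock.code | n
X1 | 1
Y2 | 2

Derivation:
After JOIN items (3 rows):
stock.city | stock.amt | stock.code | items.kind | items.amt
LA | 9 | X1 | gray | 9
MIA | 2 | Y2 | blue | 2
MIA | 2 | Y2 | blue | 2
After GROUP BY (2 rows):
stock.code | n
X1 | 1
Y2 | 2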